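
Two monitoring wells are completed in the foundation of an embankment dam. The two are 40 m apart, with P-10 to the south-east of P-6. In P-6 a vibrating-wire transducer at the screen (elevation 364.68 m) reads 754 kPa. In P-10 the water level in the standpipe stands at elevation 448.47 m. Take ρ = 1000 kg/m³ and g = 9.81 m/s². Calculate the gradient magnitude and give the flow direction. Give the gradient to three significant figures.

Pressure head at P-6: ψ = P/(ρg) = 754×1000 / (1000 × 9.81) = 76.86 m.
Total head at P-6: h = z + ψ = 364.68 + 76.86 = 441.54 m.
Total head at P-10: h = 448.47 m (water level in the piezometer is the total head).
Head difference: h(P-6) − h(P-10) = 441.54 − 448.47 = -6.93 m.
Hydraulic gradient: i = |Δh| / L = 6.93 / 40 = 0.173.
Flow is from higher to lower head: from P-10 toward P-6, i.e. toward the north-west.

i ≈ 0.173; groundwater flows toward the north-west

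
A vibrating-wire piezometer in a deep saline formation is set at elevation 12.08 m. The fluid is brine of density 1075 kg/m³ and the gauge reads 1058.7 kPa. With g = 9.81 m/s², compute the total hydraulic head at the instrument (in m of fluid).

ψ = P/(ρg) = 1058.7×1000 / (1075 × 9.81) = 100.39 m.
h = z + ψ = 12.08 + 100.39 = 112.47 m.

h ≈ 112.47 m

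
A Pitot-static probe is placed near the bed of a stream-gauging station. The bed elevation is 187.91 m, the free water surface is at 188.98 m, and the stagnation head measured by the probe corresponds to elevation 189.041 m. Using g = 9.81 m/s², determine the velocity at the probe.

Near the bed, under hydrostatic conditions, the piezometric head (z + ψ) equals the free-surface elevation, 188.98 m.
Velocity head = total − piezometric = 189.041 − 188.98 = 0.061 m.
v = √(2g·h_v) = √(2 × 9.81 × 0.061) = 1.09 m/s.

v ≈ 1.09 m/s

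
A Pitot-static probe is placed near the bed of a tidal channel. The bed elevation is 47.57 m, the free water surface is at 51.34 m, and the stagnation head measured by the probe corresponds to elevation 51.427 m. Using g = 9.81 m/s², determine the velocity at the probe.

Near the bed, under hydrostatic conditions, the piezometric head (z + ψ) equals the free-surface elevation, 51.34 m.
Velocity head = total − piezometric = 51.427 − 51.34 = 0.087 m.
v = √(2g·h_v) = √(2 × 9.81 × 0.087) = 1.31 m/s.

v ≈ 1.31 m/s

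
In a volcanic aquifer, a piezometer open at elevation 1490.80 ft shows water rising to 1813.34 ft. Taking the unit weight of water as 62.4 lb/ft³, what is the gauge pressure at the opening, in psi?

Pressure head ψ = h − z = 1813.34 − 1490.80 = 322.54 ft.
P = γ·ψ / 144 = 62.4 × 322.54 / 144 = 140 psi.

P ≈ 140 psi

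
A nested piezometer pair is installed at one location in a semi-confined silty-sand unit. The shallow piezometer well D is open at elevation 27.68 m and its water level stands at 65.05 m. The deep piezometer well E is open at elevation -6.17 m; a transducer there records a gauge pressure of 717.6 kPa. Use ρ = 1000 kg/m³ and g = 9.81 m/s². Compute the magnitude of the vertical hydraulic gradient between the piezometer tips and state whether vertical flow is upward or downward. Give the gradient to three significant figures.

Total head at well D: h = 65.05 m (water level in the standpipe).
Pressure head at well E: ψ = P/(ρg) = 717.6×1000 / (1000 × 9.81) = 73.15 m.
Total head at well E: h = z + ψ = -6.17 + 73.15 = 66.98 m.
Δh = h(well D) − h(well E) = 65.05 − 66.98 = -1.93 m.
Vertical separation Δz = 27.68 − (-6.17) = 33.85 m.
|i_v| = |Δh| / Δz = 1.93 / 33.85 = 0.0570.
Head is higher in the deep piezometer, so vertical flow is upward (discharge condition).

|i_v| ≈ 0.0570; vertical flow is upward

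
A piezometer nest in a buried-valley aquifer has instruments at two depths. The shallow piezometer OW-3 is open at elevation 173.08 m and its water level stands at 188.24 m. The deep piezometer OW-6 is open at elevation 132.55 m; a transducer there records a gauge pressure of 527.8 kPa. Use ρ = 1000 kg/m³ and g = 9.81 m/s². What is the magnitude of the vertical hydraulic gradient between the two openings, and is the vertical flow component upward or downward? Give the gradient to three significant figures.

Total head at OW-3: h = 188.24 m (water level in the standpipe).
Pressure head at OW-6: ψ = P/(ρg) = 527.8×1000 / (1000 × 9.81) = 53.80 m.
Total head at OW-6: h = z + ψ = 132.55 + 53.80 = 186.35 m.
Δh = h(OW-3) − h(OW-6) = 188.24 − 186.35 = 1.89 m.
Vertical separation Δz = 173.08 − 132.55 = 40.53 m.
|i_v| = |Δh| / Δz = 1.89 / 40.53 = 0.0466.
Head is higher in the shallow piezometer, so vertical flow is downward (recharge condition).

|i_v| ≈ 0.0466; vertical flow is downward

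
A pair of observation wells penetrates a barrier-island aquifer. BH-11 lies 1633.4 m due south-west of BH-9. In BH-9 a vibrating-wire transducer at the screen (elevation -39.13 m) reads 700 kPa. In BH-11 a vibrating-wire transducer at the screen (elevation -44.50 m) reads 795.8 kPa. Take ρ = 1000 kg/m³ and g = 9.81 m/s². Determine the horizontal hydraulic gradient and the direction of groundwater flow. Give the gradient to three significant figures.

i ≈ 0.00269; groundwater flows toward the north-east

Pressure head at BH-9: ψ = P/(ρg) = 700×1000 / (1000 × 9.81) = 71.36 m.
Total head at BH-9: h = z + ψ = -39.13 + 71.36 = 32.23 m.
Pressure head at BH-11: ψ = P/(ρg) = 795.8×1000 / (1000 × 9.81) = 81.12 m.
Total head at BH-11: h = z + ψ = -44.50 + 81.12 = 36.62 m.
Head difference: h(BH-9) − h(BH-11) = 32.23 − 36.62 = -4.39 m.
Hydraulic gradient: i = |Δh| / L = 4.39 / 1633.4 = 0.00269.
Flow is from higher to lower head: from BH-11 toward BH-9, i.e. toward the north-east.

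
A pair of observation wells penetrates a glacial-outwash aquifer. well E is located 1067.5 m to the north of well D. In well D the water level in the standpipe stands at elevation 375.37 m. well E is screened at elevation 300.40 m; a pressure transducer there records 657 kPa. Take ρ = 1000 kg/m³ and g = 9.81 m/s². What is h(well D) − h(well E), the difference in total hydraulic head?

Total head at well D: h = 375.37 m (water level in the piezometer is the total head).
Pressure head at well E: ψ = P/(ρg) = 657×1000 / (1000 × 9.81) = 66.97 m.
Total head at well E: h = z + ψ = 300.40 + 66.97 = 367.37 m.
Head difference: h(well D) − h(well E) = 375.37 − 367.37 = 8.00 m.

Δh ≈ 8.00 m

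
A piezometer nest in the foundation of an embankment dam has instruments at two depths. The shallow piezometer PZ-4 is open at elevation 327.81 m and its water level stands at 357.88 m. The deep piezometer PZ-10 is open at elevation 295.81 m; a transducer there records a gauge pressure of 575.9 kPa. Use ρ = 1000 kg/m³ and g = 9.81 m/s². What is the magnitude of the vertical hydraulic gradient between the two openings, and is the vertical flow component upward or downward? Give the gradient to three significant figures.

Total head at PZ-4: h = 357.88 m (water level in the standpipe).
Pressure head at PZ-10: ψ = P/(ρg) = 575.9×1000 / (1000 × 9.81) = 58.71 m.
Total head at PZ-10: h = z + ψ = 295.81 + 58.71 = 354.52 m.
Δh = h(PZ-4) − h(PZ-10) = 357.88 − 354.52 = 3.36 m.
Vertical separation Δz = 327.81 − 295.81 = 32.00 m.
|i_v| = |Δh| / Δz = 3.36 / 32.00 = 0.105.
Head is higher in the shallow piezometer, so vertical flow is downward (recharge condition).

|i_v| ≈ 0.105; vertical flow is downward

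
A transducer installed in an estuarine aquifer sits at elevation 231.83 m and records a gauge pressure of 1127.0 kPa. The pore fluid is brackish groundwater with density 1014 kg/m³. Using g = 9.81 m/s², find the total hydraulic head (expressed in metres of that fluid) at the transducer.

h ≈ 345.13 m

ψ = P/(ρg) = 1127.0×1000 / (1014 × 9.81) = 113.30 m.
h = z + ψ = 231.83 + 113.30 = 345.13 m.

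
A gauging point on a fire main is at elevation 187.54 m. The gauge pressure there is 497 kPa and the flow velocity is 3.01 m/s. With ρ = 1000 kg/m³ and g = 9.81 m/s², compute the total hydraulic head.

h ≈ 238.66 m

Pressure head ψ = P/(ρg) = 497×1000 / (1000 × 9.81) = 50.66 m.
Velocity head = v²/(2g) = 3.01² / (2 × 9.81) = 0.462 m.
h = z + ψ + v²/(2g) = 187.54 + 50.66 + 0.462 = 238.66 m.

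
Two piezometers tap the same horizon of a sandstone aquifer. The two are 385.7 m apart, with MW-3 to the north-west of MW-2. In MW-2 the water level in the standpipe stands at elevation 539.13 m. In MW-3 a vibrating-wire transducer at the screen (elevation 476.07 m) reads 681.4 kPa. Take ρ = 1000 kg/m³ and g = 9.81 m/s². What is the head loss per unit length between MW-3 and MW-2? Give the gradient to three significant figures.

i ≈ 0.0166 m/m

Total head at MW-2: h = 539.13 m (water level in the piezometer is the total head).
Pressure head at MW-3: ψ = P/(ρg) = 681.4×1000 / (1000 × 9.81) = 69.46 m.
Total head at MW-3: h = z + ψ = 476.07 + 69.46 = 545.53 m.
Head difference: h(MW-2) − h(MW-3) = 539.13 − 545.53 = -6.40 m.
Hydraulic gradient: i = |Δh| / L = 6.40 / 385.7 = 0.0166.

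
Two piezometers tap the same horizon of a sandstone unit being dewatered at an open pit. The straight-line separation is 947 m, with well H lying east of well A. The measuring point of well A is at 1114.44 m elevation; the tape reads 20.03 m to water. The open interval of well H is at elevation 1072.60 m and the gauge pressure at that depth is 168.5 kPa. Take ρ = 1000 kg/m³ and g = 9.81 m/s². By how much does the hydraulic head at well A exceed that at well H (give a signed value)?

Total head at well A: h = 1114.44 − 20.03 = 1094.41 m.
Pressure head at well H: ψ = P/(ρg) = 168.5×1000 / (1000 × 9.81) = 17.18 m.
Total head at well H: h = z + ψ = 1072.60 + 17.18 = 1089.78 m.
Head difference: h(well A) − h(well H) = 1094.41 − 1089.78 = 4.63 m.

Δh ≈ 4.63 m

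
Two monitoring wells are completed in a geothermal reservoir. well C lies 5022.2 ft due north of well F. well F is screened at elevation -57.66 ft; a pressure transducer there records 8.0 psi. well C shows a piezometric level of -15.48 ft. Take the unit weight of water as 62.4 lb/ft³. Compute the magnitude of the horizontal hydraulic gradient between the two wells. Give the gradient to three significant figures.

i ≈ 0.00472

Pressure head at well F: ψ = 144·P/γ = 144 × 8.0 / 62.4 = 18.46 ft.
Total head at well F: h = z + ψ = -57.66 + 18.46 = -39.20 ft.
Total head at well C: h = -15.48 ft (water level in the piezometer is the total head).
Head difference: h(well F) − h(well C) = -39.20 − (-15.48) = -23.72 ft.
Hydraulic gradient: i = |Δh| / L = 23.72 / 5022.2 = 0.00472.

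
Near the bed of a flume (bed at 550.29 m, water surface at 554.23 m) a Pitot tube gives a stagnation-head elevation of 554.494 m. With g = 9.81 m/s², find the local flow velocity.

v ≈ 2.28 m/s

Near the bed, under hydrostatic conditions, the piezometric head (z + ψ) equals the free-surface elevation, 554.23 m.
Velocity head = total − piezometric = 554.494 − 554.23 = 0.264 m.
v = √(2g·h_v) = √(2 × 9.81 × 0.264) = 2.28 m/s.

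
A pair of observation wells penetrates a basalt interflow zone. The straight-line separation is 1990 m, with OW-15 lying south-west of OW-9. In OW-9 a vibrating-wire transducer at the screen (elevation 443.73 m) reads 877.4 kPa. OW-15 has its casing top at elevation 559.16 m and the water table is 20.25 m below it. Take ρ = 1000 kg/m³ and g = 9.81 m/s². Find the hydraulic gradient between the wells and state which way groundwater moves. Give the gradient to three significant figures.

i ≈ 0.00288; groundwater flows toward the north-east

Pressure head at OW-9: ψ = P/(ρg) = 877.4×1000 / (1000 × 9.81) = 89.44 m.
Total head at OW-9: h = z + ψ = 443.73 + 89.44 = 533.17 m.
Total head at OW-15: h = 559.16 − 20.25 = 538.91 m.
Head difference: h(OW-9) − h(OW-15) = 533.17 − 538.91 = -5.74 m.
Hydraulic gradient: i = |Δh| / L = 5.74 / 1990 = 0.00288.
Flow is from higher to lower head: from OW-15 toward OW-9, i.e. toward the north-east.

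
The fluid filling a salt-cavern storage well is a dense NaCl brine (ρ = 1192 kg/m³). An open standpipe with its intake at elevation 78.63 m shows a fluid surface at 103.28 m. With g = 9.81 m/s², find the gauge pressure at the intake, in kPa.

Pressure head ψ = h − z = 103.28 − 78.63 = 24.65 m.
P = ρgψ = 1192 × 9.81 × 24.65 = 288245 Pa ≈ 288 kPa.

P ≈ 288 kPa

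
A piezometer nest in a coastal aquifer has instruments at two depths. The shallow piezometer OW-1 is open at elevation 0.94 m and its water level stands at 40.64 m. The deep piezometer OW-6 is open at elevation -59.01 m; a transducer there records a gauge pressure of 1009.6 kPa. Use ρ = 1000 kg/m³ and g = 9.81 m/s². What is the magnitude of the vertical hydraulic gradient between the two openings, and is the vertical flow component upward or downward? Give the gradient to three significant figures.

Total head at OW-1: h = 40.64 m (water level in the standpipe).
Pressure head at OW-6: ψ = P/(ρg) = 1009.6×1000 / (1000 × 9.81) = 102.92 m.
Total head at OW-6: h = z + ψ = -59.01 + 102.92 = 43.91 m.
Δh = h(OW-1) − h(OW-6) = 40.64 − 43.91 = -3.27 m.
Vertical separation Δz = 0.94 − (-59.01) = 59.95 m.
|i_v| = |Δh| / Δz = 3.27 / 59.95 = 0.0545.
Head is higher in the deep piezometer, so vertical flow is upward (discharge condition).

|i_v| ≈ 0.0545; vertical flow is upward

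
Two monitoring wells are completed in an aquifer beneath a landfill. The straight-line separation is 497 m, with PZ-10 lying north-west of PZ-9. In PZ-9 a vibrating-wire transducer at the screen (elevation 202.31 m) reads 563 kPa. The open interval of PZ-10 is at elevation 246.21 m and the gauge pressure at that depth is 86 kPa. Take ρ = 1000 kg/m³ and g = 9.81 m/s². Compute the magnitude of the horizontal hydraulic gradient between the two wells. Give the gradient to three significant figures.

i ≈ 0.00950

Pressure head at PZ-9: ψ = P/(ρg) = 563×1000 / (1000 × 9.81) = 57.39 m.
Total head at PZ-9: h = z + ψ = 202.31 + 57.39 = 259.70 m.
Pressure head at PZ-10: ψ = P/(ρg) = 86×1000 / (1000 × 9.81) = 8.77 m.
Total head at PZ-10: h = z + ψ = 246.21 + 8.77 = 254.98 m.
Head difference: h(PZ-9) − h(PZ-10) = 259.70 − 254.98 = 4.72 m.
Hydraulic gradient: i = |Δh| / L = 4.72 / 497 = 0.00950.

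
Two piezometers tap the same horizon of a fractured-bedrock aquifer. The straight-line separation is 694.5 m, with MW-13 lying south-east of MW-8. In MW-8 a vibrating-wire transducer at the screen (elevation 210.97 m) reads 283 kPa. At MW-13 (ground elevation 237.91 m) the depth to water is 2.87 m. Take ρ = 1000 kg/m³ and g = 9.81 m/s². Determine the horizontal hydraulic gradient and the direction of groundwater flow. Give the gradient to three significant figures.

Pressure head at MW-8: ψ = P/(ρg) = 283×1000 / (1000 × 9.81) = 28.85 m.
Total head at MW-8: h = z + ψ = 210.97 + 28.85 = 239.82 m.
Total head at MW-13: h = 237.91 − 2.87 = 235.04 m.
Head difference: h(MW-8) − h(MW-13) = 239.82 − 235.04 = 4.78 m.
Hydraulic gradient: i = |Δh| / L = 4.78 / 694.5 = 0.00688.
Flow is from higher to lower head: from MW-8 toward MW-13, i.e. toward the south-east.

i ≈ 0.00688; groundwater flows toward the south-east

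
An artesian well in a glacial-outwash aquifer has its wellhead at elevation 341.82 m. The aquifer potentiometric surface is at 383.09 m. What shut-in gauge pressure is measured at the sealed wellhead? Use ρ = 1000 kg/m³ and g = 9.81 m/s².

P ≈ 405 kPa

Head above the cap: Δh = 383.09 − 341.82 = 41.27 m.
P = ρgΔh = 1000 × 9.81 × 41.27 = 404859 Pa ≈ 405 kPa.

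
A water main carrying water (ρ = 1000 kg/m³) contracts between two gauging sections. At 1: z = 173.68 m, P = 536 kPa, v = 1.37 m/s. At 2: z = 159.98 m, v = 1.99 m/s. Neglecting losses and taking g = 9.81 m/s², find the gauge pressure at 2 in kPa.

Pressure head at 1: ψ₁ = P₁/(ρg) = 536×1000 / (1000 × 9.81) = 54.64 m.
Velocity heads: v₁²/2g = 1.37²/19.62 = 0.096 m; v₂²/2g = 1.99²/19.62 = 0.202 m.
Total head H = z₁ + ψ₁ + v₁²/2g = 173.68 + 54.64 + 0.096 = 228.42 m.
ψ₂ = H − z₂ − v₂²/2g = 228.42 − 159.98 − 0.202 = 68.24 m.
P₂ = ρgψ₂ = 1000 × 9.81 × 68.24 ≈ 669 kPa.

P₂ ≈ 669 kPa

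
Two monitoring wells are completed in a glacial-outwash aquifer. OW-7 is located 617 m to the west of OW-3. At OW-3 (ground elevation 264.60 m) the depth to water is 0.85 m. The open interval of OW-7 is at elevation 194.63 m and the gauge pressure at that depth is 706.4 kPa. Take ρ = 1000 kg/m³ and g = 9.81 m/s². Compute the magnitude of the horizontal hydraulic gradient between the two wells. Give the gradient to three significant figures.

Total head at OW-3: h = 264.60 − 0.85 = 263.75 m.
Pressure head at OW-7: ψ = P/(ρg) = 706.4×1000 / (1000 × 9.81) = 72.01 m.
Total head at OW-7: h = z + ψ = 194.63 + 72.01 = 266.64 m.
Head difference: h(OW-3) − h(OW-7) = 263.75 − 266.64 = -2.89 m.
Hydraulic gradient: i = |Δh| / L = 2.89 / 617 = 0.00468.

i ≈ 0.00468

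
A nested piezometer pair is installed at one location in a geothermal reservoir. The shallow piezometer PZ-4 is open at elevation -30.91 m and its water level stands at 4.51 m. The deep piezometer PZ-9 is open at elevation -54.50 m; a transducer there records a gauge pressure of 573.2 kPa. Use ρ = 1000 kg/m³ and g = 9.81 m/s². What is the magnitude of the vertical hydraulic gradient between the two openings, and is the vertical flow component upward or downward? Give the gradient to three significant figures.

Total head at PZ-4: h = 4.51 m (water level in the standpipe).
Pressure head at PZ-9: ψ = P/(ρg) = 573.2×1000 / (1000 × 9.81) = 58.43 m.
Total head at PZ-9: h = z + ψ = -54.50 + 58.43 = 3.93 m.
Δh = h(PZ-4) − h(PZ-9) = 4.51 − 3.93 = 0.58 m.
Vertical separation Δz = -30.91 − (-54.50) = 23.59 m.
|i_v| = |Δh| / Δz = 0.58 / 23.59 = 0.0246.
Head is higher in the shallow piezometer, so vertical flow is downward (recharge condition).

|i_v| ≈ 0.0246; vertical flow is downward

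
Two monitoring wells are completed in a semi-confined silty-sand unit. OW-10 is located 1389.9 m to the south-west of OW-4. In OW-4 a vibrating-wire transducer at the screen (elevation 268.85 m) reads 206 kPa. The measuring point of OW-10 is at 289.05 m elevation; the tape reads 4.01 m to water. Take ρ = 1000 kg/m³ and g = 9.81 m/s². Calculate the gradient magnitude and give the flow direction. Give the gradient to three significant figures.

i ≈ 0.00346; groundwater flows toward the south-west

Pressure head at OW-4: ψ = P/(ρg) = 206×1000 / (1000 × 9.81) = 21.00 m.
Total head at OW-4: h = z + ψ = 268.85 + 21.00 = 289.85 m.
Total head at OW-10: h = 289.05 − 4.01 = 285.04 m.
Head difference: h(OW-4) − h(OW-10) = 289.85 − 285.04 = 4.81 m.
Hydraulic gradient: i = |Δh| / L = 4.81 / 1389.9 = 0.00346.
Flow is from higher to lower head: from OW-4 toward OW-10, i.e. toward the south-west.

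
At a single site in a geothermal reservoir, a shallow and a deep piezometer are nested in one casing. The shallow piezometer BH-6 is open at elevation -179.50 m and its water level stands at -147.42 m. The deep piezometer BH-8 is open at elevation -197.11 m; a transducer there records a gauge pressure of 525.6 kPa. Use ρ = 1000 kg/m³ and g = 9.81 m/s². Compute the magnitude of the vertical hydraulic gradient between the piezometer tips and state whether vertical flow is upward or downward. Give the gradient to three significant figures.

|i_v| ≈ 0.221; vertical flow is upward

Total head at BH-6: h = -147.42 m (water level in the standpipe).
Pressure head at BH-8: ψ = P/(ρg) = 525.6×1000 / (1000 × 9.81) = 53.58 m.
Total head at BH-8: h = z + ψ = -197.11 + 53.58 = -143.53 m.
Δh = h(BH-6) − h(BH-8) = -147.42 − (-143.53) = -3.89 m.
Vertical separation Δz = -179.50 − (-197.11) = 17.61 m.
|i_v| = |Δh| / Δz = 3.89 / 17.61 = 0.221.
Head is higher in the deep piezometer, so vertical flow is upward (discharge condition).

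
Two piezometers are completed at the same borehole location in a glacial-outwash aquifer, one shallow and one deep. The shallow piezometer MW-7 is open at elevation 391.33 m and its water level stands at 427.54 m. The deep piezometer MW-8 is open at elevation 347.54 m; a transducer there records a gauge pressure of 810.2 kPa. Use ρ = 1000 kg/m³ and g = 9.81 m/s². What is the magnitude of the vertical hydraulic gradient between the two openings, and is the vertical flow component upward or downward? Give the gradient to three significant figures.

Total head at MW-7: h = 427.54 m (water level in the standpipe).
Pressure head at MW-8: ψ = P/(ρg) = 810.2×1000 / (1000 × 9.81) = 82.59 m.
Total head at MW-8: h = z + ψ = 347.54 + 82.59 = 430.13 m.
Δh = h(MW-7) − h(MW-8) = 427.54 − 430.13 = -2.59 m.
Vertical separation Δz = 391.33 − 347.54 = 43.79 m.
|i_v| = |Δh| / Δz = 2.59 / 43.79 = 0.0591.
Head is higher in the deep piezometer, so vertical flow is upward (discharge condition).

|i_v| ≈ 0.0591; vertical flow is upward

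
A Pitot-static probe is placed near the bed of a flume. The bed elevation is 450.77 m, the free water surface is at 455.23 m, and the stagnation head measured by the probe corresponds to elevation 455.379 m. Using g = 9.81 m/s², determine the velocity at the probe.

v ≈ 1.71 m/s

Near the bed, under hydrostatic conditions, the piezometric head (z + ψ) equals the free-surface elevation, 455.23 m.
Velocity head = total − piezometric = 455.379 − 455.23 = 0.149 m.
v = √(2g·h_v) = √(2 × 9.81 × 0.149) = 1.71 m/s.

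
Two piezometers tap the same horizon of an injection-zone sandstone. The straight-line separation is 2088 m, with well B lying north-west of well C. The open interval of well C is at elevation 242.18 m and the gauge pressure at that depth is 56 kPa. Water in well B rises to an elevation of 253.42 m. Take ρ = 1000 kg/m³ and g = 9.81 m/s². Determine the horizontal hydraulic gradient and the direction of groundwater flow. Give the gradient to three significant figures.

i ≈ 0.00265; groundwater flows toward the south-east

Pressure head at well C: ψ = P/(ρg) = 56×1000 / (1000 × 9.81) = 5.71 m.
Total head at well C: h = z + ψ = 242.18 + 5.71 = 247.89 m.
Total head at well B: h = 253.42 m (water level in the piezometer is the total head).
Head difference: h(well C) − h(well B) = 247.89 − 253.42 = -5.53 m.
Hydraulic gradient: i = |Δh| / L = 5.53 / 2088 = 0.00265.
Flow is from higher to lower head: from well B toward well C, i.e. toward the south-east.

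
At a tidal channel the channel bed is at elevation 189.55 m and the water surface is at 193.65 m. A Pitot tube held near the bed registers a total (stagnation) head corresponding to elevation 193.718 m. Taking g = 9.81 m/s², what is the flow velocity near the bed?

v ≈ 1.16 m/s

Near the bed, under hydrostatic conditions, the piezometric head (z + ψ) equals the free-surface elevation, 193.65 m.
Velocity head = total − piezometric = 193.718 − 193.65 = 0.068 m.
v = √(2g·h_v) = √(2 × 9.81 × 0.068) = 1.16 m/s.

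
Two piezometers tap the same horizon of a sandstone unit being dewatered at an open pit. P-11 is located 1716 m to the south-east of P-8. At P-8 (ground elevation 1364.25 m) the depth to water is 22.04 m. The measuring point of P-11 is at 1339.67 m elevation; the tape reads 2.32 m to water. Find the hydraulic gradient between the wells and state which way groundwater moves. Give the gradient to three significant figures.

i ≈ 0.00283; groundwater flows toward the south-east

Total head at P-8: h = 1364.25 − 22.04 = 1342.21 m.
Total head at P-11: h = 1339.67 − 2.32 = 1337.35 m.
Head difference: h(P-8) − h(P-11) = 1342.21 − 1337.35 = 4.86 m.
Hydraulic gradient: i = |Δh| / L = 4.86 / 1716 = 0.00283.
Flow is from higher to lower head: from P-8 toward P-11, i.e. toward the south-east.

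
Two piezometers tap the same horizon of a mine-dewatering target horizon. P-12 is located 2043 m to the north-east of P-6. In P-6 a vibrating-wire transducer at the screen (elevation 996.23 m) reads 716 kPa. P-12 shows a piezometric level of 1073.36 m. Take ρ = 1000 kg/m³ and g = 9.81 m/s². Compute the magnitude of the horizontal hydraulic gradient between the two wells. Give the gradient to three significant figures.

i ≈ 0.00203

Pressure head at P-6: ψ = P/(ρg) = 716×1000 / (1000 × 9.81) = 72.99 m.
Total head at P-6: h = z + ψ = 996.23 + 72.99 = 1069.22 m.
Total head at P-12: h = 1073.36 m (water level in the piezometer is the total head).
Head difference: h(P-6) − h(P-12) = 1069.22 − 1073.36 = -4.14 m.
Hydraulic gradient: i = |Δh| / L = 4.14 / 2043 = 0.00203.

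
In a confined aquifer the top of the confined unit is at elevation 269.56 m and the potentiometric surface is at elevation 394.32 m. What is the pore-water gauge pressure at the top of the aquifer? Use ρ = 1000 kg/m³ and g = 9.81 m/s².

Pressure head at the aquifer top: ψ = h − z = 394.32 − 269.56 = 124.76 m.
P = ρgψ = 1000 × 9.81 × 124.76 = 1223896 Pa ≈ 1220 kPa.

P ≈ 1220 kPa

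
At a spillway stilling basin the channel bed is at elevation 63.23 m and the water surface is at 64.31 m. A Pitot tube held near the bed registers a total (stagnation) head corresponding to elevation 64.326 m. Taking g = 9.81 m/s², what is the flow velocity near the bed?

v ≈ 0.560 m/s

Near the bed, under hydrostatic conditions, the piezometric head (z + ψ) equals the free-surface elevation, 64.31 m.
Velocity head = total − piezometric = 64.326 − 64.31 = 0.016 m.
v = √(2g·h_v) = √(2 × 9.81 × 0.016) = 0.560 m/s.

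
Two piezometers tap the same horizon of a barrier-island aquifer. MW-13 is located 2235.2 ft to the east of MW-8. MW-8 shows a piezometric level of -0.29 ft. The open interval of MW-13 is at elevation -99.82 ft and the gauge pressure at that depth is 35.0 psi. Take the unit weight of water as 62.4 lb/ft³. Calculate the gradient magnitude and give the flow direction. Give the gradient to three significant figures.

i ≈ 0.00839; groundwater flows toward the east

Total head at MW-8: h = -0.29 ft (water level in the piezometer is the total head).
Pressure head at MW-13: ψ = 144·P/γ = 144 × 35.0 / 62.4 = 80.77 ft.
Total head at MW-13: h = z + ψ = -99.82 + 80.77 = -19.05 ft.
Head difference: h(MW-8) − h(MW-13) = -0.29 − (-19.05) = 18.76 ft.
Hydraulic gradient: i = |Δh| / L = 18.76 / 2235.2 = 0.00839.
Flow is from higher to lower head: from MW-8 toward MW-13, i.e. toward the east.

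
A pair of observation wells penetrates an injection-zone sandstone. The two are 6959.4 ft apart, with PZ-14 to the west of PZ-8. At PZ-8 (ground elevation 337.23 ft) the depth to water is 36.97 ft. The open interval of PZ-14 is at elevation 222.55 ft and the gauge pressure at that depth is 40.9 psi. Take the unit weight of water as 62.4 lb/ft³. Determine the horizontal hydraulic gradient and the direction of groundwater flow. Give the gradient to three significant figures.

Total head at PZ-8: h = 337.23 − 36.97 = 300.26 ft.
Pressure head at PZ-14: ψ = 144·P/γ = 144 × 40.9 / 62.4 = 94.38 ft.
Total head at PZ-14: h = z + ψ = 222.55 + 94.38 = 316.93 ft.
Head difference: h(PZ-8) − h(PZ-14) = 300.26 − 316.93 = -16.67 ft.
Hydraulic gradient: i = |Δh| / L = 16.67 / 6959.4 = 0.00240.
Flow is from higher to lower head: from PZ-14 toward PZ-8, i.e. toward the east.

i ≈ 0.00240; groundwater flows toward the east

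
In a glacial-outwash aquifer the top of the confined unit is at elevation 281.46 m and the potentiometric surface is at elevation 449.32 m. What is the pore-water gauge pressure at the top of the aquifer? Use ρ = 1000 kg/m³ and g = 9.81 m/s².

P ≈ 1650 kPa

Pressure head at the aquifer top: ψ = h − z = 449.32 − 281.46 = 167.86 m.
P = ρgψ = 1000 × 9.81 × 167.86 = 1646707 Pa ≈ 1650 kPa.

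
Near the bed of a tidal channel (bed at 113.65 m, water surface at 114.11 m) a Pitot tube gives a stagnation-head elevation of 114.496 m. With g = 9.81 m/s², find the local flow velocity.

Near the bed, under hydrostatic conditions, the piezometric head (z + ψ) equals the free-surface elevation, 114.11 m.
Velocity head = total − piezometric = 114.496 − 114.11 = 0.386 m.
v = √(2g·h_v) = √(2 × 9.81 × 0.386) = 2.75 m/s.

v ≈ 2.75 m/s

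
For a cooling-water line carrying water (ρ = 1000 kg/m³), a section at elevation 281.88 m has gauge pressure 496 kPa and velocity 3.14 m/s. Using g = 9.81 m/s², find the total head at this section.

h ≈ 332.94 m

Pressure head ψ = P/(ρg) = 496×1000 / (1000 × 9.81) = 50.56 m.
Velocity head = v²/(2g) = 3.14² / (2 × 9.81) = 0.503 m.
h = z + ψ + v²/(2g) = 281.88 + 50.56 + 0.503 = 332.94 m.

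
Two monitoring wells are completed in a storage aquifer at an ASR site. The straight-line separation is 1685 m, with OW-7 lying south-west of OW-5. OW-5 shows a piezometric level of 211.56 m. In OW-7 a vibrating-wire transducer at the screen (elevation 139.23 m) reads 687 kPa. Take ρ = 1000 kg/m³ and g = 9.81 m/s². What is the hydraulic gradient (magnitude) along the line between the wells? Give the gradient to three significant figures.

i ≈ 0.00136

Total head at OW-5: h = 211.56 m (water level in the piezometer is the total head).
Pressure head at OW-7: ψ = P/(ρg) = 687×1000 / (1000 × 9.81) = 70.03 m.
Total head at OW-7: h = z + ψ = 139.23 + 70.03 = 209.26 m.
Head difference: h(OW-5) − h(OW-7) = 211.56 − 209.26 = 2.30 m.
Hydraulic gradient: i = |Δh| / L = 2.30 / 1685 = 0.00136.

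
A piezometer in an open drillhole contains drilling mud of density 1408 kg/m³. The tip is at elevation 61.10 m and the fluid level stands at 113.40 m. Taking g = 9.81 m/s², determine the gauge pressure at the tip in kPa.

P ≈ 722 kPa

Pressure head ψ = h − z = 113.40 − 61.10 = 52.30 m.
P = ρgψ = 1408 × 9.81 × 52.30 = 722393 Pa ≈ 722 kPa.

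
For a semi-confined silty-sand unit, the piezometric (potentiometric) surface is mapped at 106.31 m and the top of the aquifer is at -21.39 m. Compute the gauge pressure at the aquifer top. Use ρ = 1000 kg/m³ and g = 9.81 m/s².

P ≈ 1250 kPa

Pressure head at the aquifer top: ψ = h − z = 106.31 − (-21.39) = 127.70 m.
P = ρgψ = 1000 × 9.81 × 127.70 = 1252737 Pa ≈ 1250 kPa.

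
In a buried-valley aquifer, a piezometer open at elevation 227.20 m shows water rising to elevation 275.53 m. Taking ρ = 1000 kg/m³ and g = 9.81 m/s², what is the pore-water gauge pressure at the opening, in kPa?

P ≈ 474 kPa

Pressure head ψ = h − z = 275.53 − 227.20 = 48.33 m.
P = ρgψ = 1000 × 9.81 × 48.33 = 474117 Pa ≈ 474 kPa.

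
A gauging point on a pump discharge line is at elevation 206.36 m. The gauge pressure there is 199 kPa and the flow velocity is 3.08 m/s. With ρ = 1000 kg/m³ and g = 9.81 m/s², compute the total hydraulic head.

h ≈ 227.13 m

Pressure head ψ = P/(ρg) = 199×1000 / (1000 × 9.81) = 20.29 m.
Velocity head = v²/(2g) = 3.08² / (2 × 9.81) = 0.484 m.
h = z + ψ + v²/(2g) = 206.36 + 20.29 + 0.484 = 227.13 m.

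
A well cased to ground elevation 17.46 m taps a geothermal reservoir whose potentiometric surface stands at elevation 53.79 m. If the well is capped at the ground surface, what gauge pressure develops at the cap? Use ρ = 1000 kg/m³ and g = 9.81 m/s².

P ≈ 356 kPa

Head above the cap: Δh = 53.79 − 17.46 = 36.33 m.
P = ρgΔh = 1000 × 9.81 × 36.33 = 356397 Pa ≈ 356 kPa.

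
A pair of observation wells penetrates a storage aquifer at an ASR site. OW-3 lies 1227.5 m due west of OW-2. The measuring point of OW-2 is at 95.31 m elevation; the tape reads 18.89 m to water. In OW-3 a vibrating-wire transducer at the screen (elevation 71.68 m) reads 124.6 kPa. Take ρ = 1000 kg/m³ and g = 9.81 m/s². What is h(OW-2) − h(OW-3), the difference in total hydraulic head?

Total head at OW-2: h = 95.31 − 18.89 = 76.42 m.
Pressure head at OW-3: ψ = P/(ρg) = 124.6×1000 / (1000 × 9.81) = 12.70 m.
Total head at OW-3: h = z + ψ = 71.68 + 12.70 = 84.38 m.
Head difference: h(OW-2) − h(OW-3) = 76.42 − 84.38 = -7.96 m.

Δh ≈ -7.96 m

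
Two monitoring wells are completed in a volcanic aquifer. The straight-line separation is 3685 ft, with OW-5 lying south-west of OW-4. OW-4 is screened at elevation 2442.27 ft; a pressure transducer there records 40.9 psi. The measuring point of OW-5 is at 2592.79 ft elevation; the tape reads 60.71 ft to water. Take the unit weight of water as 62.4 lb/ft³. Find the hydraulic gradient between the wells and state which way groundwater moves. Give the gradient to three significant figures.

i ≈ 0.00124; groundwater flows toward the south-west

Pressure head at OW-4: ψ = 144·P/γ = 144 × 40.9 / 62.4 = 94.38 ft.
Total head at OW-4: h = z + ψ = 2442.27 + 94.38 = 2536.65 ft.
Total head at OW-5: h = 2592.79 − 60.71 = 2532.08 ft.
Head difference: h(OW-4) − h(OW-5) = 2536.65 − 2532.08 = 4.57 ft.
Hydraulic gradient: i = |Δh| / L = 4.57 / 3685 = 0.00124.
Flow is from higher to lower head: from OW-4 toward OW-5, i.e. toward the south-west.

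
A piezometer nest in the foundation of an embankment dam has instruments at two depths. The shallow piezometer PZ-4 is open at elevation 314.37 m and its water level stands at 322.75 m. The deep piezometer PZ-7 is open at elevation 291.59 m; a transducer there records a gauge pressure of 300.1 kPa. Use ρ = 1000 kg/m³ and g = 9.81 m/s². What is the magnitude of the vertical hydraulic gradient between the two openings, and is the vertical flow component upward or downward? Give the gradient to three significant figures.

Total head at PZ-4: h = 322.75 m (water level in the standpipe).
Pressure head at PZ-7: ψ = P/(ρg) = 300.1×1000 / (1000 × 9.81) = 30.59 m.
Total head at PZ-7: h = z + ψ = 291.59 + 30.59 = 322.18 m.
Δh = h(PZ-4) − h(PZ-7) = 322.75 − 322.18 = 0.57 m.
Vertical separation Δz = 314.37 − 291.59 = 22.78 m.
|i_v| = |Δh| / Δz = 0.57 / 22.78 = 0.0250.
Head is higher in the shallow piezometer, so vertical flow is downward (recharge condition).

|i_v| ≈ 0.0250; vertical flow is downward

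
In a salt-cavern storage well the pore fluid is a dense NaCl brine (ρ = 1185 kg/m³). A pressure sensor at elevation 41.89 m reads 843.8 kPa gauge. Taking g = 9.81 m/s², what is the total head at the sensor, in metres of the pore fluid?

h ≈ 114.48 m

ψ = P/(ρg) = 843.8×1000 / (1185 × 9.81) = 72.59 m.
h = z + ψ = 41.89 + 72.59 = 114.48 m.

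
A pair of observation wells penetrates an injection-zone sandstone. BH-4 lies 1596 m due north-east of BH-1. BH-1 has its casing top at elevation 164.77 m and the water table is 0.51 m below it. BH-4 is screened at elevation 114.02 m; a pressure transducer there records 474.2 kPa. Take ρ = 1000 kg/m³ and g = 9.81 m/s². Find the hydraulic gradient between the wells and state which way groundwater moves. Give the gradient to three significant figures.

Total head at BH-1: h = 164.77 − 0.51 = 164.26 m.
Pressure head at BH-4: ψ = P/(ρg) = 474.2×1000 / (1000 × 9.81) = 48.34 m.
Total head at BH-4: h = z + ψ = 114.02 + 48.34 = 162.36 m.
Head difference: h(BH-1) − h(BH-4) = 164.26 − 162.36 = 1.90 m.
Hydraulic gradient: i = |Δh| / L = 1.90 / 1596 = 0.00119.
Flow is from higher to lower head: from BH-1 toward BH-4, i.e. toward the north-east.

i ≈ 0.00119; groundwater flows toward the north-east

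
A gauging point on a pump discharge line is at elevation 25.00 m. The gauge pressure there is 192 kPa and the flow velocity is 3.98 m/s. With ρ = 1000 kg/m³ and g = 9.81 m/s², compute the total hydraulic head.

Pressure head ψ = P/(ρg) = 192×1000 / (1000 × 9.81) = 19.57 m.
Velocity head = v²/(2g) = 3.98² / (2 × 9.81) = 0.807 m.
h = z + ψ + v²/(2g) = 25.00 + 19.57 + 0.807 = 45.38 m.

h ≈ 45.38 m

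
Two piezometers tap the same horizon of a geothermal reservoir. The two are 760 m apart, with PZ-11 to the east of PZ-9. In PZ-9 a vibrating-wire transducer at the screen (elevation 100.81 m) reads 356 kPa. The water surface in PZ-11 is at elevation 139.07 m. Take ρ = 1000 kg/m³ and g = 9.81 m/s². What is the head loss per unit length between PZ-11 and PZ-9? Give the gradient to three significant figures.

Pressure head at PZ-9: ψ = P/(ρg) = 356×1000 / (1000 × 9.81) = 36.29 m.
Total head at PZ-9: h = z + ψ = 100.81 + 36.29 = 137.10 m.
Total head at PZ-11: h = 139.07 m (water level in the piezometer is the total head).
Head difference: h(PZ-9) − h(PZ-11) = 137.10 − 139.07 = -1.97 m.
Hydraulic gradient: i = |Δh| / L = 1.97 / 760 = 0.00259.

i ≈ 0.00259 m/m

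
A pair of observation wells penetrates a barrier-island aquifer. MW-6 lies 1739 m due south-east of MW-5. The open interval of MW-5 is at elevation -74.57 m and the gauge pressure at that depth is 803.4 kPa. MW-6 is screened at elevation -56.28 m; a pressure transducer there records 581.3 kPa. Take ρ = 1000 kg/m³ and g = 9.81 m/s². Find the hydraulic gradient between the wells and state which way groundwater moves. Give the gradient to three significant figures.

Pressure head at MW-5: ψ = P/(ρg) = 803.4×1000 / (1000 × 9.81) = 81.90 m.
Total head at MW-5: h = z + ψ = -74.57 + 81.90 = 7.33 m.
Pressure head at MW-6: ψ = P/(ρg) = 581.3×1000 / (1000 × 9.81) = 59.26 m.
Total head at MW-6: h = z + ψ = -56.28 + 59.26 = 2.98 m.
Head difference: h(MW-5) − h(MW-6) = 7.33 − 2.98 = 4.35 m.
Hydraulic gradient: i = |Δh| / L = 4.35 / 1739 = 0.00250.
Flow is from higher to lower head: from MW-5 toward MW-6, i.e. toward the south-east.

i ≈ 0.00250; groundwater flows toward the south-east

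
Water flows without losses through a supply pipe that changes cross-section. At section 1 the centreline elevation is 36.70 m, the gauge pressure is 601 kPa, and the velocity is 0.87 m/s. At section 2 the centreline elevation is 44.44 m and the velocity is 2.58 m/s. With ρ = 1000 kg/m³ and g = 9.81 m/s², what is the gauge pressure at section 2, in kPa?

Pressure head at 1: ψ₁ = P₁/(ρg) = 601×1000 / (1000 × 9.81) = 61.26 m.
Velocity heads: v₁²/2g = 0.87²/19.62 = 0.039 m; v₂²/2g = 2.58²/19.62 = 0.339 m.
Total head H = z₁ + ψ₁ + v₁²/2g = 36.70 + 61.26 + 0.039 = 98.00 m.
ψ₂ = H − z₂ − v₂²/2g = 98.00 − 44.44 − 0.339 = 53.22 m.
P₂ = ρgψ₂ = 1000 × 9.81 × 53.22 ≈ 522 kPa.

P₂ ≈ 522 kPa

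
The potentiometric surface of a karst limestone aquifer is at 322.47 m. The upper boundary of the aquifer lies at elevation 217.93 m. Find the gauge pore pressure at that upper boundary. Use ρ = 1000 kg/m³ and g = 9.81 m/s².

P ≈ 1030 kPa

Pressure head at the aquifer top: ψ = h − z = 322.47 − 217.93 = 104.54 m.
P = ρgψ = 1000 × 9.81 × 104.54 = 1025537 Pa ≈ 1030 kPa.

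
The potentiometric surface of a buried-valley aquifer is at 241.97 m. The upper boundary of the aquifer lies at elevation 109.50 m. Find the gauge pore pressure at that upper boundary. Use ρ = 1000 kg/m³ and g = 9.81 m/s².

Pressure head at the aquifer top: ψ = h − z = 241.97 − 109.50 = 132.47 m.
P = ρgψ = 1000 × 9.81 × 132.47 = 1299531 Pa ≈ 1300 kPa.

P ≈ 1300 kPa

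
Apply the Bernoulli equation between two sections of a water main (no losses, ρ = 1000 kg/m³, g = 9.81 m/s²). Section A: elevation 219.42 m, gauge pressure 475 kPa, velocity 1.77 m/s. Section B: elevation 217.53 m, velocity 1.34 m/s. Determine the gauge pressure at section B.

P₂ ≈ 494 kPa

Pressure head at A: ψ₁ = P₁/(ρg) = 475×1000 / (1000 × 9.81) = 48.42 m.
Velocity heads: v₁²/2g = 1.77²/19.62 = 0.160 m; v₂²/2g = 1.34²/19.62 = 0.092 m.
Total head H = z₁ + ψ₁ + v₁²/2g = 219.42 + 48.42 + 0.160 = 268.00 m.
ψ₂ = H − z₂ − v₂²/2g = 268.00 − 217.53 − 0.092 = 50.38 m.
P₂ = ρgψ₂ = 1000 × 9.81 × 50.38 ≈ 494 kPa.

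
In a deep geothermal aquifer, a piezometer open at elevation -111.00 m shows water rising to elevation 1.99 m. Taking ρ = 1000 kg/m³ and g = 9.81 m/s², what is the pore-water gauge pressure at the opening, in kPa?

Pressure head ψ = h − z = 1.99 − (-111.00) = 112.99 m.
P = ρgψ = 1000 × 9.81 × 112.99 = 1108432 Pa ≈ 1110 kPa.

P ≈ 1110 kPa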